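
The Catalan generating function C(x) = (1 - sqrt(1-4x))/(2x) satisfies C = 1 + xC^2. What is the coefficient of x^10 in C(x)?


Substituting x -> x scales the n-th coefficient by 1, so [x^10] C(x) = C_10.
C_10 = C(2*10, 10)/(11) = 184756/11 = 16796.
= 16796.

16796


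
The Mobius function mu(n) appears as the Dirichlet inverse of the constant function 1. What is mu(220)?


220 has a squared prime factor, so mu(220) = 0.
Factorization reveals a repeated prime.

0


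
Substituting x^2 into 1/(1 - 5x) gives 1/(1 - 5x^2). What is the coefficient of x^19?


Since 1/(1 - 5x^2) only has even powers of x,
the coefficient of x^19 (odd) is 0.

0


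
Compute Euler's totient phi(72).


phi(n) counts integers in [1, n] coprime to n. Using the multiplicative formula phi(n) = n * prod_{p | n} (1 - 1/p):
72 = 2^3 * 3^2, so
phi(72) = 72 * (1 - 1/2) * (1 - 1/3) = 24.

24


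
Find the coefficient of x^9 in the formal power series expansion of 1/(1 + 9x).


Write 1/(1 + c x) = 1/(1 - (-c) x) and apply the geometric-series identity
1/(1 - y) = sum_{k>=0} y^k to get 1/(1 + c x) = sum_{k>=0} (-c)^k x^k.
So the coefficient of x^k is (-c)^k = (-1)^k * c^k.
Here c = 9 and k = 9:
(-9)^9 = -1 * 387420489 = -387420489

-387420489


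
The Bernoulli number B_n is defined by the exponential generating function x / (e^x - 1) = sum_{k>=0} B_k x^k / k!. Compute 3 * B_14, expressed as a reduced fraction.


Bernoulli numbers can also be computed recursively via B_0 = 1 and sum_{j=0}^{m} C(m+1, j) B_j = 0 for m >= 1. Odd-index Bernoulli numbers vanish for k >= 3.
Computing B_14 = 7/6, so 3 * B_14 = 3 * 7/6 = 7/2.

7/2


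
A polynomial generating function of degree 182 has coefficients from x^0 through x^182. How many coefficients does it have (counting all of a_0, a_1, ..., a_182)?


A polynomial of degree 182 takes the form a_0 + a_1 x + ... + a_182 x^182.
The number of coefficients is 182 + 1 = 183.

183


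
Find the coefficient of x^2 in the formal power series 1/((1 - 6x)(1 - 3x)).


By partial fractions or Cauchy convolution:
The coefficient equals sum_{k=0}^{2} 6^k * 3^(2-k).
= 63

63


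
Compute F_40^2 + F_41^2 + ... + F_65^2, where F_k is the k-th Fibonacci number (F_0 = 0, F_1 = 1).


There is a standard identity sum_{k=0}^{N} F_k^2 = F_N * F_{N+1} (proved inductively from the telescoping relation F_k^2 = F_k F_{k+1} - F_{k-1} F_k). Then
sum_{k=40}^{65} F_k^2 = F_65 F_66 - F_39 F_40.
Computing: F_65 = 17167680177565, F_66 = 27777890035288, F_39 = 63245986, F_40 = 102334155.
Sum = 17167680177565 * 27777890035288 - 63245986 * 102334155 = 476881932126921911421461890.

476881932126921911421461890


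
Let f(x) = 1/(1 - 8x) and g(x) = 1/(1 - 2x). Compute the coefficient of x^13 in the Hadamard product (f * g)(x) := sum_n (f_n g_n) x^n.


f has coefficients f_k = 8^k and g has coefficients g_k = 2^k, so the Hadamard product has coefficient (f*g)_k = 8^k * 2^k = 16^k.
For k = 13: 16^13 = 4503599627370496.

4503599627370496


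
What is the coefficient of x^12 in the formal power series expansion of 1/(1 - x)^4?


The expansion 1/(1 - x)^r = sum_{k>=0} C(k + r - 1, r - 1) x^k follows from the multiset / negative-binomial theorem (or from repeated differentiation of the geometric series).
For r = 4 and k = 12:
C(15, 3) = 1307674368000 / (6 * 479001600) = 455.

455


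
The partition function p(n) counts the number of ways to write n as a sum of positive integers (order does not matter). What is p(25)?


Using the generating function prod_{k>=1} 1/(1-x^k), we compute p(25).
By dynamic programming over parts 1 through 25:
p(25) = 1958

1958


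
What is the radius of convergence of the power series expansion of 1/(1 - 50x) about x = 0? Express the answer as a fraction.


Expanding 1/(1 - 50x) = sum_{k>=0} 50^k x^k, the series converges when |50x| < 1, i.e., |x| < 1/50.
So the radius of convergence is 1/50 = 1/50.

1/50


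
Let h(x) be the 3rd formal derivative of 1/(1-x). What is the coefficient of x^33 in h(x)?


Differentiating 3 times: d^3/dx^3 [1/(1-x)] = 3!/(1-x)^4.
The expansion 1/(1-x)^4 = sum_{k>=0} C(k+3, 3) x^k, so the coefficient of x^n in 3!/(1-x)^4 is 3! * C(n+3, 3).
For n = 33: 6 * C(36, 3) = 6 * 7140 = 42840

42840


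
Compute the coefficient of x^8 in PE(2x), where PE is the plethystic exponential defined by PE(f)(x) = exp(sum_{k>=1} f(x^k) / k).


With f(x) = 2x, the exponent is sum_{k>=1} 2 x^k / k = 2 * (-ln(1 - x)). Exponentiating:
PE(2x) = exp(-2 ln(1 - x)) = 1/(1 - x)^2.
By the negative binomial expansion, [x^n] 1/(1 - x)^2 = C(n + 1, 1).
For n = 8: C(9, 1) = 9.

9


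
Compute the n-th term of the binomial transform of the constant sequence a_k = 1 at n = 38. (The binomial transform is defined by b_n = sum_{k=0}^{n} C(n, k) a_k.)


With a_k = 1 for all k, b_n = sum_{k=0}^{n} C(n, k) = 2^n by the binomial theorem.
For n = 38: 2^38 = 274877906944.

274877906944


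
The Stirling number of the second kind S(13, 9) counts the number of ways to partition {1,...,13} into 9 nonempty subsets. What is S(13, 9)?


Using the explicit formula S(n,k) = (1/k!) sum_{j=0}^{k} (-1)^(k-j) C(k,j) j^n:
S(13, 9) = 359502
Equivalently, S(n,k) is n! times the coefficient of x^n in the EGF (e^x - 1)^k / k!.

359502


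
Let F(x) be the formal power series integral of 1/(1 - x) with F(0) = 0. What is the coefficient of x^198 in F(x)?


1/(1 - x) = sum_{k>=0} x^k. Integrating termwise and using F(0) = 0 gives
F(x) = sum_{k>=0} x^(k+1) / (k+1) = sum_{m>=1} x^m / m = -ln(1 - x).
So the coefficient of x^198 is 1/198 = 1/198.

1/198


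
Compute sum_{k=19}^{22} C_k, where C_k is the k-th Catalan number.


C_19 through C_22: 1767263190, 6564120420, 24466267020, 91482563640
Sum = 1767263190 + 6564120420 + 24466267020 + 91482563640
= 124280214270

124280214270


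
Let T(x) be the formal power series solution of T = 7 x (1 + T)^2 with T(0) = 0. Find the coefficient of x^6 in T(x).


Apply the Lagrange inversion formula: if T = 7 x * phi(T) with phi(t) = (1 + t)^2, then [x^n] T = 7^n * (1/n) [t^(n-1)] phi(t)^n = 7^n * (1/n) [t^(n-1)] (1 + t)^(2n) = 7^n * (1/n) C(2n, n-1).
Using the identity C(2n, n-1) = C(2n, n) * n / (n+1), the unscaled factor equals C(2n, n) / (n+1) = C_n, the n-th Catalan number.
For n = 6: C_6 = C(12, 6) / 7 = 924/7 = 132.
With the 7^6 = 117649 factor, the coefficient is 117649 * 132 = 15529668.

15529668


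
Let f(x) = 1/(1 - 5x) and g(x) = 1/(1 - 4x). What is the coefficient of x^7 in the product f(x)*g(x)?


The coefficient of x^n in f*g is the Cauchy product: sum_{k=0}^{n} a^k * b^(n-k).
With a=5, b=4, n=7:
sum_{k=0}^{7} 5^k * 4^(7-k)
= 325089

325089


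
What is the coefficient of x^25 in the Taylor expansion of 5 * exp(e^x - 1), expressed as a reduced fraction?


exp(e^x - 1) = sum_{k>=0} Bell_k x^k / k!, where Bell_k is the k-th Bell number.
So the coefficient of x^25 is 5 * Bell_25 / 25!.
Computing: Bell_25 = 4638590332229999353 and 25! = 15511210043330985984000000, giving
5 * 4638590332229999353/15511210043330985984000000 = 356814640940769181/238634000666630553600000.

356814640940769181/238634000666630553600000


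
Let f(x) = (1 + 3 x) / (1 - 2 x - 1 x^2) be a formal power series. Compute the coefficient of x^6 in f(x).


Write f(x) = sum_{k>=0} a_k x^k. Multiplying both sides by 1 - 2 x - 1 x^2 gives
(1 - 2 x - 1 x^2) sum_{k>=0} a_k x^k = 1 + 3 x.
Matching coefficients:
 x^0: a_0 = 1
 x^1: a_1 - 2 a_0 = 3  =>  a_1 = 2*1 + 3 = 5
 x^k (k >= 2): a_k = 2 a_{k-1} + 1 a_{k-2}.
Iterating: a_2 = 11, a_3 = 27, a_4 = 65, a_5 = 157, a_6 = 379.
So the coefficient of x^6 is 379.

379


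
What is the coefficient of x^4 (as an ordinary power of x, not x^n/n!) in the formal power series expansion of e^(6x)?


The exponential series is e^y = sum_{k>=0} y^k / k!. Substituting y = 6x gives
e^(6x) = sum_{k>=0} 6^k x^k / k!.
So the coefficient of x^n is a^n/n! with a = 6, n = 4:
6^4 / 4! = 1296/24 = 54

54


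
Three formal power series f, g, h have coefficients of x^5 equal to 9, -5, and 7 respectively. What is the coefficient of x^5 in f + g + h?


Series addition is componentwise:
9 + -5 + 7
= 11

11


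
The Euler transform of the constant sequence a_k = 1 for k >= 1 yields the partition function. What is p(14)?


The Euler transform converts the sequence a_k = 1 into the number of integer partitions.
Using the recurrence or dynamic programming:
p(14) = 135

135


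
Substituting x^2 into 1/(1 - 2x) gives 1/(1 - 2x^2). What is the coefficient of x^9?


Since 1/(1 - 2x^2) only has even powers of x,
the coefficient of x^9 (odd) is 0.

0


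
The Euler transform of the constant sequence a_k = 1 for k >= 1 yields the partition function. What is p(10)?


The Euler transform converts the sequence a_k = 1 into the number of integer partitions.
Using the recurrence or dynamic programming:
p(10) = 42

42


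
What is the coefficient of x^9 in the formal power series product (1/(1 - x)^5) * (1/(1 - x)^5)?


Combine the factors: (1/(1 - x)^5) * (1/(1 - x)^5) = 1/(1 - x)^10.
Then use 1/(1 - x)^r = sum_{k>=0} C(k + r - 1, r - 1) x^k with r = 10 and k = 9:
C(18, 9) = 48620.

48620


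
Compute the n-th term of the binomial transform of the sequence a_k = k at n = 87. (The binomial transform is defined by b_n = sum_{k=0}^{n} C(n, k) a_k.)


With a_k = k, b_n = sum_{k=0}^{n} C(n, k) k. Using k * C(n, k) = n * C(n-1, k-1) gives b_n = n * sum_{k>=1} C(n-1, k-1) = n * 2^(n-1).
For n = 87: 87 * 2^86 = 87 * 77371252455336267181195264 = 6731298963614255244763987968.

6731298963614255244763987968


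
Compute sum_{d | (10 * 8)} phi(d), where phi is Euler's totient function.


First, 10 * 8 = 80. One classical identity is sum_{d | n} phi(d) = n (each k in [1, n] has a unique gcd with n, and among the k's with gcd(k, n) = n/d there are phi(d) of them). So the sum equals 80. We also verify directly:
Divisors of 80: 1, 2, 4, 5, 8, 10, 16, 20, 40, 80.
phi values: 1, 1, 2, 4, 4, 4, 8, 8, 16, 32.
Sum = 80.

80


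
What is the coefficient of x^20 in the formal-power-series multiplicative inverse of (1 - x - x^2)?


Let the inverse be f(x) = sum_{k>=0} a_k x^k. From f(x) * (1 - x - x^2) = 1 and matching coefficients:
 x^0: a_0 = 1.
 x^1: a_1 - a_0 = 0, so a_1 = 1.
 x^k (k >= 2): a_k - a_{k-1} - a_{k-2} = 0, i.e. a_k = a_{k-1} + a_{k-2}.
This is the Fibonacci-type recurrence shifted so that a_0 = a_1 = 1.
Iterating: a_0=1, a_1=1, a_2=2, a_3=3, a_4=5, a_5=8, a_6=13, a_7=21, a_8=34, a_9=55, ...
a_20 = 10946.

10946


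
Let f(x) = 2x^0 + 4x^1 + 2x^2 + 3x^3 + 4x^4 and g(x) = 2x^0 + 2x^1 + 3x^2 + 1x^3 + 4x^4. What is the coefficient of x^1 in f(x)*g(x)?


Cauchy product at x^1:
2*2 + 4*2
= 12

12


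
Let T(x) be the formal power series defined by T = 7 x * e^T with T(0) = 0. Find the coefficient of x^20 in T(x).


Apply the Lagrange inversion formula: if T = 7 x * phi(T) with phi(t) = e^t, then
[x^n] T = 7^n * (1/n) [t^(n-1)] phi(t)^n = 7^n * (1/n) [t^(n-1)] e^(n t) = 7^n * (1/n) * n^(n-1) / (n-1)! = 7^n * n^(n-1) / n!.
When c = 1 this is the Cayley count of rooted labeled trees on n vertices, divided by n!.
For n = 20: 7^20 * 20^19 / 20! = 79792266297612001 * 5242880000000000000000000/2432902008176640000 = 52109235133134368000000000000000/303046029.

52109235133134368000000000000000/303046029


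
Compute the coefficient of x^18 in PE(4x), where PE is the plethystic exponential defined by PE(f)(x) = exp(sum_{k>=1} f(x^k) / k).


With f(x) = 4x, the exponent is sum_{k>=1} 4 x^k / k = 4 * (-ln(1 - x)). Exponentiating:
PE(4x) = exp(-4 ln(1 - x)) = 1/(1 - x)^4.
By the negative binomial expansion, [x^n] 1/(1 - x)^4 = C(n + 3, 3).
For n = 18: C(21, 3) = 1330.

1330


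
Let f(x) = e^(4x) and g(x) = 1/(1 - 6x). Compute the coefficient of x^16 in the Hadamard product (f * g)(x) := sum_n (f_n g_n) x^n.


Expanding: f_k = 4^k/k! (from e^(4x)) and g_k = 6^k (from 1/(1 - 6x)). So the Hadamard coefficient (f * g)_k = 4^k 6^k / k! = (24)^k / k!.
For k = 16: 24^16/16! = 12116574790945106558976/20922789888000 = 507227047723008/875875.

507227047723008/875875


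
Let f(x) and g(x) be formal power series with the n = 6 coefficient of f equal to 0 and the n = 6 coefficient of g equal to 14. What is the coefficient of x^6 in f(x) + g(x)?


Addition of formal power series is termwise.
The coefficient of x^6 in f + g = 0 + 14
= 14

14


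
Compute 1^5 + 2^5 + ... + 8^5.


This power sum has a closed form given by Faulhaber's formula
sum_{k=1}^{m} k^p = (1 / (p + 1)) * sum_{j=0}^{p} C(p + 1, j) B_j m^(p + 1 - j),
but for small m direct computation is fastest:
1 + 32 + 243 + 1024 + 3125 + 7776 + 16807 + 32768 = 61776.

61776


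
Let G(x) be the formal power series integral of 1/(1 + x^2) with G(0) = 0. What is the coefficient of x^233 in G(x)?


1/(1 + x^2) = sum_{j>=0} (-1)^j x^(2j). Integrating termwise with G(0) = 0:
G(x) = sum_{j>=0} (-1)^j x^(2j+1) / (2j+1) = arctan(x).
Only odd powers are nonzero. For x^233 write 233 = 2*116 + 1, giving
(-1)^116 / 233 = 1/233 = 1/233.

1/233


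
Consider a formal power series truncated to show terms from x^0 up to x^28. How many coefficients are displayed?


From x^0 to x^28 inclusive, the count is 28 - 0 + 1 = 29.

29


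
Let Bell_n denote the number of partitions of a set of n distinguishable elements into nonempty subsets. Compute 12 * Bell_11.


Bell_11 can be computed from the Bell triangle or from Dobinski's identity Bell_n = (1/e) * sum_{k>=0} k^n / k!.
Computing Bell_11 = 678570.
Then 12 * 678570 = 8142840.

8142840


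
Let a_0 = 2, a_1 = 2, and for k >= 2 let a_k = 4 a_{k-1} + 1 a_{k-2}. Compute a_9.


Iterating the recurrence forward:
a_0 = 2
a_1 = 2
a_2 = 4*2 + 1*2 = 10
a_3 = 4*10 + 1*2 = 42
a_4 = 4*42 + 1*10 = 178
a_5 = 4*178 + 1*42 = 754
a_6 = 4*754 + 1*178 = 3194
a_7 = 4*3194 + 1*754 = 13530
a_8 = 4*13530 + 1*3194 = 57314
a_9 = 4*57314 + 1*13530 = 242786
So a_9 = 242786.

242786


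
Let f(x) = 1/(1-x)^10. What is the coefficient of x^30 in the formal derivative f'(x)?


Differentiate: d/dx [ 1/(1-x)^r ] = r / (1-x)^(r+1).
Here r = 10, so f'(x) = 10 / (1-x)^11.
The expansion of 1/(1-x)^(r+1) has coefficient of x^n equal to C(n+r, r).
So the coefficient of x^30 in f'(x) is
10 * C(40, 10) = 10 * 847660528 = 8476605280

8476605280


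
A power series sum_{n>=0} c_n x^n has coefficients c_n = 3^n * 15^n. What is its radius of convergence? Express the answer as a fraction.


By the root test (Cauchy-Hadamard), the radius is R = 1 / limsup_n |c_n|^(1/n).
Here |c_n|^(1/n) = (3^n * 15^n)^(1/n) = 3 * 15 = 45 for all n.
So R = 1/45 = 1/45.

1/45


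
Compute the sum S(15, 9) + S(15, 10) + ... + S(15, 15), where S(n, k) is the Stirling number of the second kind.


By definition, S(n, k) counts partitions of an n-set into exactly k nonempty blocks.
Computing row n = 15 for k = 9..15:
S(15, k): 67128490, 12662650, 1479478, 106470, 4550, 105, 1
Sum = 81381744.

81381744


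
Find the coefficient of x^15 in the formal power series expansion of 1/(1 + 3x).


Write 1/(1 + c x) = 1/(1 - (-c) x) and apply the geometric-series identity
1/(1 - y) = sum_{k>=0} y^k to get 1/(1 + c x) = sum_{k>=0} (-c)^k x^k.
So the coefficient of x^k is (-c)^k = (-1)^k * c^k.
Here c = 3 and k = 15:
(-3)^15 = -1 * 14348907 = -14348907

-14348907


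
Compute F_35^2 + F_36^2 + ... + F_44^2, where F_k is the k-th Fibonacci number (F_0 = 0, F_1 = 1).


There is a standard identity sum_{k=0}^{N} F_k^2 = F_N * F_{N+1} (proved inductively from the telescoping relation F_k^2 = F_k F_{k+1} - F_{k-1} F_k). Then
sum_{k=35}^{44} F_k^2 = F_44 F_45 - F_34 F_35.
Computing: F_44 = 701408733, F_45 = 1134903170, F_34 = 5702887, F_35 = 9227465.
Sum = 701408733 * 1134903170 - 5702887 * 9227465 = 795978371357192155.

795978371357192155


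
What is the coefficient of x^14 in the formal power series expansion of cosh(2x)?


The Maclaurin series is cosh(t) = sum_{m>=0} t^(2m) / (2m)!, so substituting t = 2x, only even powers of x are nonzero, with coefficient of x^(2m) equal to 2^(2m) / (2m)!.
For x^14 the coefficient is 2^14/14! = 16384/87178291200 = 8/42567525.

8/42567525


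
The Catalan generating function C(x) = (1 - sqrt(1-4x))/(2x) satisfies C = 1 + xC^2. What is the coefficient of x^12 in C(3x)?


Substituting x -> 3x scales the n-th coefficient by 3^n, so [x^12] C(3x) = 3^12 * C_12.
C_12 = C(2*12, 12)/(13) = 2704156/13 = 208012.
So 3^12 * 208012 = 531441 * 208012 = 110546105292.

110546105292


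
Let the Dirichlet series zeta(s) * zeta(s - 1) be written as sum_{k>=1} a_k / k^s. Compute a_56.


Convolution gives a_k = sum_{d | k} d * 1 = sum_{d | k} d = sigma(k), the sum of positive divisors of k.
For k = 56, the divisors are 1, 2, 4, 7, 8, 14, 28, 56, so
sigma(56) = 1 + 2 + 4 + 7 + 8 + 14 + 28 + 56 = 120.

120


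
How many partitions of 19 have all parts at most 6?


Using the generating function (1-x)^(-1)(1-x^2)^(-1)...(1-x^6)^(-1),
the coefficient of x^19 counts these restricted partitions.
Result = 235

235


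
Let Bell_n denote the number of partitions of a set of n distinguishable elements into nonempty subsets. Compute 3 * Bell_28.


Bell_28 can be computed from the Bell triangle or from Dobinski's identity Bell_n = (1/e) * sum_{k>=0} k^n / k!.
Computing Bell_28 = 6160539404599934652455.
Then 3 * 6160539404599934652455 = 18481618213799803957365.

18481618213799803957365


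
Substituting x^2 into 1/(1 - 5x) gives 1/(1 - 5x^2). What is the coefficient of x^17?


Since 1/(1 - 5x^2) only has even powers of x,
the coefficient of x^17 (odd) is 0.

0


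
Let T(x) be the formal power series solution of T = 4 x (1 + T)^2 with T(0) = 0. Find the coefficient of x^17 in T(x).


Apply the Lagrange inversion formula: if T = 4 x * phi(T) with phi(t) = (1 + t)^2, then [x^n] T = 4^n * (1/n) [t^(n-1)] phi(t)^n = 4^n * (1/n) [t^(n-1)] (1 + t)^(2n) = 4^n * (1/n) C(2n, n-1).
Using the identity C(2n, n-1) = C(2n, n) * n / (n+1), the unscaled factor equals C(2n, n) / (n+1) = C_n, the n-th Catalan number.
For n = 17: C_17 = C(34, 17) / 18 = 2333606220/18 = 129644790.
With the 4^17 = 17179869184 factor, the coefficient is 17179869184 * 129644790 = 2227280532587151360.

2227280532587151360


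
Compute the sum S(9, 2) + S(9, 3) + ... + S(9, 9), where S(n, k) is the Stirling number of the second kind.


By definition, S(n, k) counts partitions of an n-set into exactly k nonempty blocks.
Computing row n = 9 for k = 2..9:
S(9, k): 255, 3025, 7770, 6951, 2646, 462, 36, 1
Sum = 21146.

21146


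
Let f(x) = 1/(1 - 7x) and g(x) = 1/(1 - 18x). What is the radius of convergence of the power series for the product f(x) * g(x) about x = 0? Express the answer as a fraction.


The radius of 1/(1 - 7x) is 1/7 (nearest singularity at x = 1/7), and the radius of 1/(1 - 18x) is 1/18.
The product f(x)*g(x) = 1/((1 - 7x)(1 - 18x)) has singularities at both 1/7 and 1/18, so its radius of convergence is the distance to the nearest one:
min(1/7, 1/18) = 1/18.

1/18


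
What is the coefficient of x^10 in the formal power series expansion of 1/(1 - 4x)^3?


The general identity 1/(1 - c x)^r = sum_{k>=0} c^k C(k + r - 1, r - 1) x^k follows by substituting y = c x into 1/(1 - y)^r = sum_{k>=0} C(k + r - 1, r - 1) y^k.
For c = 4, r = 3, k = 10:
4^10 * C(12, 2) = 1048576 * 66 = 69206016.

69206016


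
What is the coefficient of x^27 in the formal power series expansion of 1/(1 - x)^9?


The negative binomial / multiset identity is
1/(1 - x)^r = sum_{k>=0} C(k + r - 1, r - 1) x^k.
Here r = 9 and k = 27, so the coefficient is
C(27 + 8, 8) = C(35, 8)
= 23535820

23535820


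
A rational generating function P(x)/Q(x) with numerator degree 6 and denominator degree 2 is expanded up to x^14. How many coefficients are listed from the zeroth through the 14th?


Expanding up to x^14 gives the coefficients for x^0, x^1, ..., x^14.
That is 14 + 1 = 15 coefficients in total.

15


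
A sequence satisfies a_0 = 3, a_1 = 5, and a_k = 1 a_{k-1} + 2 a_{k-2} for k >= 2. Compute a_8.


The characteristic equation is t^2 - 1 t - 2 = 0, with roots r_1 = 2 and r_2 = -1 (so c_1 = r_1 + r_2, c_2 = -r_1 r_2 as required).
One can use the closed form a_n = A r_1^n + B r_2^n, but direct iteration is more reliable:
a_0 = 3, a_1 = 5, a_2 = 11, a_3 = 21, a_4 = 43, a_5 = 85, a_6 = 171, a_7 = 341, a_8 = 683.
So a_8 = 683.

683


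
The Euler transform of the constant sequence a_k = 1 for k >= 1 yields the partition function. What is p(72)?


The Euler transform converts the sequence a_k = 1 into the number of integer partitions.
Using the recurrence or dynamic programming:
p(72) = 5392783

5392783


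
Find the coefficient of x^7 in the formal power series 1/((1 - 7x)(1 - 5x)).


By partial fractions or Cauchy convolution:
The coefficient equals sum_{k=0}^{7} 7^k * 5^(7-k).
= 2687088

2687088


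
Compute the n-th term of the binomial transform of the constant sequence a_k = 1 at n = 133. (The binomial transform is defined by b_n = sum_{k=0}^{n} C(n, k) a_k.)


With a_k = 1 for all k, b_n = sum_{k=0}^{n} C(n, k) = 2^n by the binomial theorem.
For n = 133: 2^133 = 10889035741470030830827987437816582766592.

10889035741470030830827987437816582766592


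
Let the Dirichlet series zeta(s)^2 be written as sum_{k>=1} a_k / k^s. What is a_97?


The Dirichlet convolution of the constant function 1 with itself gives (1 * 1)(k) = sum_{d | k} 1 = d(k), the number of positive divisors of k.
Since zeta(s) = sum_{k>=1} 1/k^s, we have zeta(s)^2 = sum_{k>=1} d(k)/k^s, so a_k = d(k).
For k = 97: the divisors are 1, 97.
Count = 2.

2


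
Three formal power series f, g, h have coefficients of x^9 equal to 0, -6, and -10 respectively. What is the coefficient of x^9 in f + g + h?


Series addition is componentwise:
0 + -6 + -10
= -16

-16


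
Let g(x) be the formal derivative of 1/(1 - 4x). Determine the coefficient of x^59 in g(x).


Differentiate termwise: d/dx sum_{k>=0} 4^k x^k = sum_{k>=1} k 4^k x^(k-1) = sum_{j>=0} (j+1) 4^(j+1) x^j.
Equivalently, d/dx [1/(1 - 4x)] = 4/(1 - 4x)^2.
For j = 59: 60 * 4^60 = 60 * 1329227995784915872903807060280344576 = 79753679747094952374228423616820674560.

79753679747094952374228423616820674560


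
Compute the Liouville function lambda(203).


The Liouville function is lambda(k) = (-1)^Omega(k), where Omega(k) counts the prime factors of k with multiplicity.
Factoring: 203 = 7 * 29, so Omega(203) = 2.
lambda(203) = (-1)^2 = 1.

1


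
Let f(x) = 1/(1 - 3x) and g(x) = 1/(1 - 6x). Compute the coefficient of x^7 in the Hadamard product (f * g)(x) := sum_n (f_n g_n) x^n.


f has coefficients f_k = 3^k and g has coefficients g_k = 6^k, so the Hadamard product has coefficient (f*g)_k = 3^k * 6^k = 18^k.
For k = 7: 18^7 = 612220032.

612220032


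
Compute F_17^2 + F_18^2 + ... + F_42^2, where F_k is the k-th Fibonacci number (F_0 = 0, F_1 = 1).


There is a standard identity sum_{k=0}^{N} F_k^2 = F_N * F_{N+1} (proved inductively from the telescoping relation F_k^2 = F_k F_{k+1} - F_{k-1} F_k). Then
sum_{k=17}^{42} F_k^2 = F_42 F_43 - F_16 F_17.
Computing: F_42 = 267914296, F_43 = 433494437, F_16 = 987, F_17 = 1597.
Sum = 267914296 * 433494437 - 987 * 1597 = 116139356907195113.

116139356907195113


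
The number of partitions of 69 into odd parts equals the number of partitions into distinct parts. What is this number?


Computing partitions of 69 into odd parts (1, 3, 5, ...):
Using the generating function prod_{k>=0} 1/(1-x^(2k+1)),
the count is 27130

27130


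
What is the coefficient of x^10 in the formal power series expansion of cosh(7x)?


The Maclaurin series is cosh(t) = sum_{m>=0} t^(2m) / (2m)!, so substituting t = 7x, only even powers of x are nonzero, with coefficient of x^(2m) equal to 7^(2m) / (2m)!.
For x^10 the coefficient is 7^10/10! = 282475249/3628800 = 40353607/518400.

40353607/518400


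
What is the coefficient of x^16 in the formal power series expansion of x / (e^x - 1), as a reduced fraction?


The exponential generating function for Bernoulli numbers is
x / (e^x - 1) = sum_{k>=0} B_k x^k / k!.
So the coefficient of x^16 in x / (e^x - 1) is B_16 / 16!.
Computing: B_16 = -3617/510, 16! = 20922789888000, giving
-3617/510 / 20922789888000 = -3617/10670622842880000.

-3617/10670622842880000


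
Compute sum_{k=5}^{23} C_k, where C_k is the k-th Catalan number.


C_5 through C_23: 42, 132, 429, 1430, 4862, 16796, 58786, 208012, 742900, 2674440, 9694845, 35357670, 129644790, 477638700, 1767263190, 6564120420, 24466267020, 91482563640, 343059613650
Sum = 42 + 132 + 429 + 1430 + 4862 + 16796 + 58786 + 208012 + 742900 + 2674440 + 9694845 + 35357670 + 129644790 + 477638700 + 1767263190 + 6564120420 + 24466267020 + 91482563640 + 343059613650
= 467995871754

467995871754


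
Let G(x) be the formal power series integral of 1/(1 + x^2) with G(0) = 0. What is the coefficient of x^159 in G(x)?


1/(1 + x^2) = sum_{j>=0} (-1)^j x^(2j). Integrating termwise with G(0) = 0:
G(x) = sum_{j>=0} (-1)^j x^(2j+1) / (2j+1) = arctan(x).
Only odd powers are nonzero. For x^159 write 159 = 2*79 + 1, giving
(-1)^79 / 159 = -1/159 = -1/159.

-1/159


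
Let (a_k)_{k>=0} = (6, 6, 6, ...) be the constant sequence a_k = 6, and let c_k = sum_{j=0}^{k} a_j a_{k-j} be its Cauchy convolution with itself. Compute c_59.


Since a_j = 6 for all j >= 0, the convolution sum becomes
c_k = sum_{j=0}^{k} 6 * 6 = 36 * (k + 1).
Equivalently, the generating function of (a_k) is 6/(1 - x) and its square is 36/(1 - x)^2 = sum_{k>=0} 36(k + 1) x^k.
For k = 59: 36 * 60 = 2160.

2160


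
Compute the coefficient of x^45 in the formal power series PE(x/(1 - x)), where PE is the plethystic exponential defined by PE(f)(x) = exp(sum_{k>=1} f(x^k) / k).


For f(x) = x/(1 - x) we have
sum_{k>=1} f(x^k) / k = sum_{k>=1} (1/k) * x^k / (1 - x^k) = sum_{k, m >= 1} x^(k m) / k,
which after exponentiating simplifies to
PE(x/(1 - x)) = prod_{k>=1} 1 / (1 - x^k).
This is the generating function for the partition function p(n), so the coefficient of x^45 is p(45).
Computing p(45) by dynamic programming over parts 1, 2, ..., 45: p(45) = 89134.

89134


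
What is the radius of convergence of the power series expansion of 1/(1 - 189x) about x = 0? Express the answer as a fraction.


Expanding 1/(1 - 189x) = sum_{k>=0} 189^k x^k, the series converges when |189x| < 1, i.e., |x| < 1/189.
So the radius of convergence is 1/189 = 1/189.

1/189


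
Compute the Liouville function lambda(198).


The Liouville function is lambda(k) = (-1)^Omega(k), where Omega(k) counts the prime factors of k with multiplicity.
Factoring: 198 = 2 * 3 * 3 * 11, so Omega(198) = 4.
lambda(198) = (-1)^4 = 1.

1


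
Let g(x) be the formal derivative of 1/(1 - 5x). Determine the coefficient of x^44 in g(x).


Differentiate termwise: d/dx sum_{k>=0} 5^k x^k = sum_{k>=1} k 5^k x^(k-1) = sum_{j>=0} (j+1) 5^(j+1) x^j.
Equivalently, d/dx [1/(1 - 5x)] = 5/(1 - 5x)^2.
For j = 44: 45 * 5^45 = 45 * 28421709430404007434844970703125 = 1278976924368180334568023681640625.

1278976924368180334568023681640625


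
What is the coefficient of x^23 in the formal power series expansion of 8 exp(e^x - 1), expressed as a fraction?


exp(e^x - 1) is the exponential generating function for the Bell numbers Bell_k: exp(e^x - 1) = sum_{k>=0} Bell_k x^k / k!.
So the coefficient of x^23 in 8 exp(e^x - 1) is 8 Bell_23 / 23!.
Computing: Bell_23 = 44152005855084346 and 23! = 25852016738884976640000, giving
8 * 44152005855084346/25852016738884976640000 = 22076002927542173/1615751046180311040000.

22076002927542173/1615751046180311040000


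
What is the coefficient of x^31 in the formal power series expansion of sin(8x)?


The Maclaurin series is sin(t) = sum_{k>=0} (-1)^k t^(2k+1) / (2k+1)!, so substituting t = 8x, only odd powers of x are nonzero, with coefficient of x^(2k+1) equal to (-1)^k 8^(2k+1) / (2k+1)!.
Write 31 = 2*15 + 1, giving the coefficient (-1)^15 * 8^31 / 31! = -9903520314283042199192993792/8222838654177922817725562880000000 = -147573952589676412928/122529844256906551386796875.

-147573952589676412928/122529844256906551386796875


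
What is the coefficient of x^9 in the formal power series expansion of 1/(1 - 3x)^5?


The general identity 1/(1 - c x)^r = sum_{k>=0} c^k C(k + r - 1, r - 1) x^k follows by substituting y = c x into 1/(1 - y)^r = sum_{k>=0} C(k + r - 1, r - 1) y^k.
For c = 3, r = 5, k = 9:
3^9 * C(13, 4) = 19683 * 715 = 14073345.

14073345


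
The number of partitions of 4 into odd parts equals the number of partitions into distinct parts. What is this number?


Computing partitions of 4 into odd parts (1, 3, 5, ...):
Using the generating function prod_{k>=0} 1/(1-x^(2k+1)),
the count is 2

2


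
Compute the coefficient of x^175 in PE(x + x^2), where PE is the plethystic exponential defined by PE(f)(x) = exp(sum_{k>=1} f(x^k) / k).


With f(x) = x + x^2, the exponent is sum_{k>=1} (x^k + x^(2k)) / k = -ln(1 - x) - ln(1 - x^2). Exponentiating:
PE(x + x^2) = 1 / ((1 - x)(1 - x^2)).
This is the generating function for partitions of n into parts of size 1 or 2. The number of 2's can be any j in 0..87, and the rest are 1's, so
[x^175] = floor(175/2) + 1 = 88.

88


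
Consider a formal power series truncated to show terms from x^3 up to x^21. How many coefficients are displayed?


From x^3 to x^21 inclusive, the count is 21 - 3 + 1 = 19.

19


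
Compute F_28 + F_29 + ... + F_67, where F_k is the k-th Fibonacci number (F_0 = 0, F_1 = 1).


Use the identity sum_{k=0}^{N} F_k = F_{N+2} - 1 (which follows from F_{k+2} - F_{k+1} = F_k). Then
sum_{k=28}^{67} F_k = (F_{69} - 1) - (F_{29} - 1) = F_{69} - F_{29}.
Computing: F_{69} = 117669030460994, F_{29} = 514229, so
Sum = 117669030460994 - 514229 = 117669029946765.

117669029946765


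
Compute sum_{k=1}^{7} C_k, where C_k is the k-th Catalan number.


C_1 through C_7: 1, 2, 5, 14, 42, 132, 429
Sum = 1 + 2 + 5 + 14 + 42 + 132 + 429
= 625

625


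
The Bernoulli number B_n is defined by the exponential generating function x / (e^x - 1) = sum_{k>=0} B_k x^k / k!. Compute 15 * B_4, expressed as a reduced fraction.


Bernoulli numbers can also be computed recursively via B_0 = 1 and sum_{j=0}^{m} C(m+1, j) B_j = 0 for m >= 1. Odd-index Bernoulli numbers vanish for k >= 3.
Computing B_4 = -1/30, so 15 * B_4 = 15 * -1/30 = -1/2.

-1/2


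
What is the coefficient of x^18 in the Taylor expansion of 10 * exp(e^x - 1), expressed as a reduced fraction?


exp(e^x - 1) = sum_{k>=0} Bell_k x^k / k!, where Bell_k is the k-th Bell number.
So the coefficient of x^18 is 10 * Bell_18 / 18!.
Computing: Bell_18 = 682076806159 and 18! = 6402373705728000, giving
10 * 682076806159/6402373705728000 = 97439543737/91462481510400.

97439543737/91462481510400


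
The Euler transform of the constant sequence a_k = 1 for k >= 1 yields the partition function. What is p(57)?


The Euler transform converts the sequence a_k = 1 into the number of integer partitions.
Using the recurrence or dynamic programming:
p(57) = 614154

614154


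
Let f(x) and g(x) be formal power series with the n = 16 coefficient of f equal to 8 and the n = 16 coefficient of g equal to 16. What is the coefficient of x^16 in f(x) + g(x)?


Addition of formal power series is termwise.
The coefficient of x^16 in f + g = 8 + 16
= 24

24


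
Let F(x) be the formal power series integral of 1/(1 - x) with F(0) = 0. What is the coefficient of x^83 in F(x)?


1/(1 - x) = sum_{k>=0} x^k. Integrating termwise and using F(0) = 0 gives
F(x) = sum_{k>=0} x^(k+1) / (k+1) = sum_{m>=1} x^m / m = -ln(1 - x).
So the coefficient of x^83 is 1/83 = 1/83.

1/83


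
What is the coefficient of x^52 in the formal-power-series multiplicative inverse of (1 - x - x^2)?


Let the inverse be f(x) = sum_{k>=0} a_k x^k. From f(x) * (1 - x - x^2) = 1 and matching coefficients:
 x^0: a_0 = 1.
 x^1: a_1 - a_0 = 0, so a_1 = 1.
 x^k (k >= 2): a_k - a_{k-1} - a_{k-2} = 0, i.e. a_k = a_{k-1} + a_{k-2}.
This is the Fibonacci-type recurrence shifted so that a_0 = a_1 = 1.
Iterating: a_0=1, a_1=1, a_2=2, a_3=3, a_4=5, a_5=8, a_6=13, a_7=21, a_8=34, a_9=55, ...
a_52 = 53316291173.

53316291173


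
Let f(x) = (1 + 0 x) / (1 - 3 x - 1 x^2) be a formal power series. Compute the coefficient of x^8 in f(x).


Write f(x) = sum_{k>=0} a_k x^k. Multiplying both sides by 1 - 3 x - 1 x^2 gives
(1 - 3 x - 1 x^2) sum_{k>=0} a_k x^k = 1 + 0 x.
Matching coefficients:
 x^0: a_0 = 1
 x^1: a_1 - 3 a_0 = 0  =>  a_1 = 3*1 + 0 = 3
 x^k (k >= 2): a_k = 3 a_{k-1} + 1 a_{k-2}.
Iterating: a_2 = 10, a_3 = 33, a_4 = 109, a_5 = 360, a_6 = 1189, a_7 = 3927, a_8 = 12970.
So the coefficient of x^8 is 12970.

12970


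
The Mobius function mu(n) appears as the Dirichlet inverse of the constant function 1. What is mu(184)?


184 has a squared prime factor, so mu(184) = 0.
Factorization reveals a repeated prime.

0


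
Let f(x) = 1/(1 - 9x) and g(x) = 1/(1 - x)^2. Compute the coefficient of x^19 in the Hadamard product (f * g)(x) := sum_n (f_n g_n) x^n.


f has coefficients f_k = 9^k. For g = 1/(1 - x)^2 the coefficient is g_k = C(k + 1, 1) = k + 1. The Hadamard coefficient is (f * g)_k = 9^k * (k + 1).
For k = 19: 9^19 * 20 = 1350851717672992089 * 20 = 27017034353459841780.

27017034353459841780


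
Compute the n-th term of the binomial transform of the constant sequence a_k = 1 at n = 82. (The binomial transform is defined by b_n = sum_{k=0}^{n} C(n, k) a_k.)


With a_k = 1 for all k, b_n = sum_{k=0}^{n} C(n, k) = 2^n by the binomial theorem.
For n = 82: 2^82 = 4835703278458516698824704.

4835703278458516698824704


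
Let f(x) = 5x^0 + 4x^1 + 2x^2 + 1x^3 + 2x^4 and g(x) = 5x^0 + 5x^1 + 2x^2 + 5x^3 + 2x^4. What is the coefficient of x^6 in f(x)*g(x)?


Cauchy product at x^6:
2*2 + 1*5 + 2*2
= 13

13


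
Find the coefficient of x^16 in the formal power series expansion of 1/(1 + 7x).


Write 1/(1 + c x) = 1/(1 - (-c) x) and apply the geometric-series identity
1/(1 - y) = sum_{k>=0} y^k to get 1/(1 + c x) = sum_{k>=0} (-c)^k x^k.
So the coefficient of x^k is (-c)^k = (-1)^k * c^k.
Here c = 7 and k = 16:
(-7)^16 = 1 * 33232930569601 = 33232930569601

33232930569601


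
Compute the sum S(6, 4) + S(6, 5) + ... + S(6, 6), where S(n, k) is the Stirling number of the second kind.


By definition, S(n, k) counts partitions of an n-set into exactly k nonempty blocks.
Computing row n = 6 for k = 4..6:
S(6, k): 65, 15, 1
Sum = 81.

81


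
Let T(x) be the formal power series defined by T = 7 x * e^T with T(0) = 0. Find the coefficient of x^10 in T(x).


Apply the Lagrange inversion formula: if T = 7 x * phi(T) with phi(t) = e^t, then
[x^n] T = 7^n * (1/n) [t^(n-1)] phi(t)^n = 7^n * (1/n) [t^(n-1)] e^(n t) = 7^n * (1/n) * n^(n-1) / (n-1)! = 7^n * n^(n-1) / n!.
When c = 1 this is the Cayley count of rooted labeled trees on n vertices, divided by n!.
For n = 10: 7^10 * 10^9 / 10! = 282475249 * 1000000000/3628800 = 6305251093750/81.

6305251093750/81


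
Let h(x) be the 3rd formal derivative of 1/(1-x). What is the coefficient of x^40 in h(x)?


Differentiating 3 times: d^3/dx^3 [1/(1-x)] = 3!/(1-x)^4.
The expansion 1/(1-x)^4 = sum_{k>=0} C(k+3, 3) x^k, so the coefficient of x^n in 3!/(1-x)^4 is 3! * C(n+3, 3).
For n = 40: 6 * C(43, 3) = 6 * 12341 = 74046

74046


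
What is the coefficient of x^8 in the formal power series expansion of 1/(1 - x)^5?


The expansion 1/(1 - x)^r = sum_{k>=0} C(k + r - 1, r - 1) x^k follows from the multiset / negative-binomial theorem (or from repeated differentiation of the geometric series).
For r = 5 and k = 8:
C(12, 4) = 479001600 / (24 * 40320) = 495.

495


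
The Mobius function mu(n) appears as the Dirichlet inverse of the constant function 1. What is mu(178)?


178 = 2 * 89 (all distinct primes).
mu(178) = (-1)^2 = 1

1


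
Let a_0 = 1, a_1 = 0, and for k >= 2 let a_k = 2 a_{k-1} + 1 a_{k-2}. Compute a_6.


Iterating the recurrence forward:
a_0 = 1
a_1 = 0
a_2 = 2*0 + 1*1 = 1
a_3 = 2*1 + 1*0 = 2
a_4 = 2*2 + 1*1 = 5
a_5 = 2*5 + 1*2 = 12
a_6 = 2*12 + 1*5 = 29
So a_6 = 29.

29


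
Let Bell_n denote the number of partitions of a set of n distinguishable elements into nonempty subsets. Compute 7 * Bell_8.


Bell_8 can be computed from the Bell triangle or from Dobinski's identity Bell_n = (1/e) * sum_{k>=0} k^n / k!.
Computing Bell_8 = 4140.
Then 7 * 4140 = 28980.

28980


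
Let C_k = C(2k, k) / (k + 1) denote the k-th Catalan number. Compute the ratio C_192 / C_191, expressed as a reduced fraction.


Using C_k = (2k)! / (k! (k+1)!), the ratio C_{k+1}/C_k simplifies to
C_{k+1}/C_k = [(2k+2)! / ((k+1)! (k+2)!)] * [k! (k+1)! / (2k)!]
 = (2k+2)(2k+1) / ((k+1)(k+2)) = 2(2k+1) / (k+2).
For k = 191: 2(2*191 + 1) / (191 + 2) = 766/193 = 766/193.

766/193


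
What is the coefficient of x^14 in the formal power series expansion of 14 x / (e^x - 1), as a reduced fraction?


The exponential generating function for Bernoulli numbers is
x / (e^x - 1) = sum_{k>=0} B_k x^k / k!.
So the coefficient of x^14 in 14 x / (e^x - 1) is 14 B_14 / 14!.
Computing: B_14 = 7/6, 14! = 87178291200, giving
14 * 7/6 / 87178291200 = 1/5337446400.

1/5337446400


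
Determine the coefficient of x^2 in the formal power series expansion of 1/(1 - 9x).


The geometric series identity gives 1/(1 - c x) = sum_{k>=0} c^k x^k, so the coefficient of x^k is c^k.
Here c = 9 and k = 2.
Computing: 9^2 = 81

81


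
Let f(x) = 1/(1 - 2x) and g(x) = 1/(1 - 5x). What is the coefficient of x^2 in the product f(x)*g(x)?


The coefficient of x^n in f*g is the Cauchy product: sum_{k=0}^{n} a^k * b^(n-k).
With a=2, b=5, n=2:
sum_{k=0}^{2} 2^k * 5^(2-k)
= 39

39


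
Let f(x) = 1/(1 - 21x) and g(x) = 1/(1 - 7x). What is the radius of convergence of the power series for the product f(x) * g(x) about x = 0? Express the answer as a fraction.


The radius of 1/(1 - 21x) is 1/21 (nearest singularity at x = 1/21), and the radius of 1/(1 - 7x) is 1/7.
The product f(x)*g(x) = 1/((1 - 21x)(1 - 7x)) has singularities at both 1/21 and 1/7, so its radius of convergence is the distance to the nearest one:
min(1/21, 1/7) = 1/21.

1/21


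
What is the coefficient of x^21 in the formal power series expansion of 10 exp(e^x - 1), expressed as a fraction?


exp(e^x - 1) is the exponential generating function for the Bell numbers Bell_k: exp(e^x - 1) = sum_{k>=0} Bell_k x^k / k!.
So the coefficient of x^21 in 10 exp(e^x - 1) is 10 Bell_21 / 21!.
Computing: Bell_21 = 474869816156751 and 21! = 51090942171709440000, giving
10 * 474869816156751/51090942171709440000 = 158289938718917/1703031405723648000.

158289938718917/1703031405723648000


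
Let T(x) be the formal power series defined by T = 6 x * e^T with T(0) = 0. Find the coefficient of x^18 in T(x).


Apply the Lagrange inversion formula: if T = 6 x * phi(T) with phi(t) = e^t, then
[x^n] T = 6^n * (1/n) [t^(n-1)] phi(t)^n = 6^n * (1/n) [t^(n-1)] e^(n t) = 6^n * (1/n) * n^(n-1) / (n-1)! = 6^n * n^(n-1) / n!.
When c = 1 this is the Cayley count of rooted labeled trees on n vertices, divided by n!.
For n = 18: 6^18 * 18^17 / 18! = 101559956668416 * 2185911559738696531968/6402373705728000 = 516303566764041166064713728/14889875.

516303566764041166064713728/14889875


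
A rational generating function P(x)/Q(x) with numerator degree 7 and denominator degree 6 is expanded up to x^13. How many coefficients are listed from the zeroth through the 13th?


Expanding up to x^13 gives the coefficients for x^0, x^1, ..., x^13.
That is 13 + 1 = 14 coefficients in total.

14


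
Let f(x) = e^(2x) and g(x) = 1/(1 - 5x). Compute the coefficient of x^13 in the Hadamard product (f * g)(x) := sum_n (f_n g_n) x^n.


Expanding: f_k = 2^k/k! (from e^(2x)) and g_k = 5^k (from 1/(1 - 5x)). So the Hadamard coefficient (f * g)_k = 2^k 5^k / k! = (10)^k / k!.
For k = 13: 10^13/13! = 10000000000000/6227020800 = 390625000/243243.

390625000/243243


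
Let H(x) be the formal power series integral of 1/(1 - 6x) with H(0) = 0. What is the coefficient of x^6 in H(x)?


1/(1 - 6x) = sum_{k>=0} 6^k x^k. Integrating termwise with H(0) = 0:
H(x) = sum_{k>=0} 6^k x^(k+1) / (k+1) = sum_{m>=1} 6^(m-1) x^m / m.
For m = 6: 6^5/6 = 7776/6 = 1296.

1296
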